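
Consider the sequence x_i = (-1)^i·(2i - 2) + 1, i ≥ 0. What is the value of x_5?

-7

(-1)^5 = -1; 2i - 2 at i=5 is 8; so x_5 = -7.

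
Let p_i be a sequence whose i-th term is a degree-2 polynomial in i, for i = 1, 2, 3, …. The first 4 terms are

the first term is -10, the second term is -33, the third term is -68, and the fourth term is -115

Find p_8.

-423

1st diffs: -23, -35, -47.
2nd diffs: -12, -12 (constant).
Newton forward-difference form: p_i = -10 + (-23)·C(i-1,1) + (-12)·C(i-1,2).
At i = 8: i-1 = 7, so p_8 = -10 - 161 - 252 = -423.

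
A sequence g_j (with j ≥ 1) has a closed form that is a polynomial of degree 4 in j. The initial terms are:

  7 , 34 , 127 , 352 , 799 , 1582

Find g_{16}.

70132

1st diffs: 27, 93, 225, 447, 783.
2nd diffs: 66, 132, 222, 336.
3rd diffs: 66, 90, 114.
4th diffs: 24, 24 (constant).
So g_j = j^4 + j^3 + 2j^2 - j + 4.
Evaluating at j = 16 gives g_{16} = 70132.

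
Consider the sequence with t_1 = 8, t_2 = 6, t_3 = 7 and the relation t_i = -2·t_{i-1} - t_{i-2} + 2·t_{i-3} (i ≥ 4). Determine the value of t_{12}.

-140

t_4 = -4, t_5 = 13, t_6 = -8, t_7 = -5, t_8 = 44, t_9 = -99, t_{10} = 144, t_{11} = -101, t_{12} = -140.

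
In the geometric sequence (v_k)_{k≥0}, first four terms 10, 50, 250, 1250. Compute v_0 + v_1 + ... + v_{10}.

Common ratio r = 5.
v_k = 10·5^(k-0).
S = 10·(5^11 - 1)/(5 - 1) = 10·(48828125 - 1)/(4) = 122070310.

122070310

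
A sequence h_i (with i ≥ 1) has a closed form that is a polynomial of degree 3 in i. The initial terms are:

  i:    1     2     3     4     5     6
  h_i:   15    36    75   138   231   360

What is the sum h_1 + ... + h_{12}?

8496

1st diffs: 21, 39, 63, 93, 129.
2nd diffs: 18, 24, 30, 36.
3rd diffs: 6, 6, 6 (constant).
Newton forward-difference form: h_i = 15 + 21·C(i-1,1) + 18·C(i-1,2) + 6·C(i-1,3).
Continuing: …, 531, 750, 1023, 1356, …, h_{12} = 2226.
Summing i = 1..12 (12 terms) gives 8496.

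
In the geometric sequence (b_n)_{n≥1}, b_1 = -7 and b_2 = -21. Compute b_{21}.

Common ratio r = 3.
b_n = (-7)·3^(n-1).
b_{21} = (-7)·3^20 = -24407490807.

-24407490807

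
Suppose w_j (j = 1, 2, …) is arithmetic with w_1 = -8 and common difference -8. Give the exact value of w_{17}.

w_j = -8 + (j - 1)·(-8).
w_{17} = -8 + 16·(-8) = -136.

-136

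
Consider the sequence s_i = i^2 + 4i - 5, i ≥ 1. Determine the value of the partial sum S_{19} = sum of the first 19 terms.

Over i = 1..19: Σi = 190, Σi² = 2470.
Total = (1)·2470 + (4)·190 + (-5)·19 = 3135.

3135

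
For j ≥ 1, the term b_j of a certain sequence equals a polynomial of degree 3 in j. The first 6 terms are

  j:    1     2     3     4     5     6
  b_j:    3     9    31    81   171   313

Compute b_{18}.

10441

1st diffs: 6, 22, 50, 90, 142.
2nd diffs: 16, 28, 40, 52.
3rd diffs: 12, 12, 12 (constant).
Newton forward-difference form: b_j = 3 + 6·C(j-1,1) + 16·C(j-1,2) + 12·C(j-1,3).
At j = 18: j-1 = 17, so b_{18} = 3 + 102 + 2176 + 8160 = 10441.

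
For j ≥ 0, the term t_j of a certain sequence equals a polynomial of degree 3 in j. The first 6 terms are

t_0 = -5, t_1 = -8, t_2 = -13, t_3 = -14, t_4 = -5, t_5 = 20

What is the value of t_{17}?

3752

1st diffs: -3, -5, -1, 9, 25.
2nd diffs: -2, 4, 10, 16.
3rd diffs: 6, 6, 6 (constant).
Newton forward-difference form: t_j = -5 + (-3)·C(j,1) + (-2)·C(j,2) + 6·C(j,3).
At j = 17: j = 17, so t_{17} = -5 - 51 - 272 + 4080 = 3752.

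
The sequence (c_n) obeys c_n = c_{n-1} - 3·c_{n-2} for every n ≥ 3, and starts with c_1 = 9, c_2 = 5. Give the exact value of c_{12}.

Compute successive terms:
c_3 = -22  c_4 = -37  c_5 = 29  c_6 = 140  c_7 = 53  c_8 = -367  c_9 = -526  c_{10} = 575  c_{11} = 2153  c_{12} = 428.

428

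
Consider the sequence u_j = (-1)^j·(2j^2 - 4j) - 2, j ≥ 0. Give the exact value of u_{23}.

(-1)^23 = -1; 2j^2 - 4j at j=23 is 966; so u_{23} = -968.

-968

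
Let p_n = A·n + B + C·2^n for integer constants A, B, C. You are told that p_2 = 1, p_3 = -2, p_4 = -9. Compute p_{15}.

Write the equations: 2A + B + 4C = 1; 3A + B + 8C = -2; 4A + B + 16C = -9.
Subtracting the first from the second: A + 4C = -3.
Subtracting the second from the third: A + 8C = -7.
Solving: C = -1, A = 1, then B = 3.
So p_n = 1·n + 3 + (-1)·2^n; at n=15 this is -32750.

-32750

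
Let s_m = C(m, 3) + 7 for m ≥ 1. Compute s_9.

C(9, 3) = 84, so s_9 = 91.

91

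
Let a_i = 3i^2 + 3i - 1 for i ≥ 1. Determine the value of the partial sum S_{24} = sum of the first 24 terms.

Over i = 1..24: Σi = 300, Σi² = 4900.
Total = (3)·4900 + (3)·300 + (-1)·24 = 15576.

15576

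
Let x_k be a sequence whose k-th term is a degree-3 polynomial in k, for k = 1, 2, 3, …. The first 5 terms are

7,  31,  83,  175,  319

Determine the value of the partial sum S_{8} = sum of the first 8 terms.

3136

1st diffs: 24, 52, 92, 144.
2nd diffs: 28, 40, 52.
3rd diffs: 12, 12 (constant).
Newton forward-difference form: x_k = 7 + 24·C(k-1,1) + 28·C(k-1,2) + 12·C(k-1,3).
Continuing: 527, 811, 1183.
Summing k = 1..8 (8 terms) gives 3136.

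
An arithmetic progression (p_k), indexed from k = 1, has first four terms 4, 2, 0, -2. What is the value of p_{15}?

Common difference d = -2.
p_k = 4 + (k - 1)·(-2).
p_{15} = 4 + 14·(-2) = -24.

-24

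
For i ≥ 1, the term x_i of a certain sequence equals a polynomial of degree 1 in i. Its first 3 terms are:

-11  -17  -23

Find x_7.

-47

1st diffs: -6, -6 (constant).
So x_i = -6i - 5.
Evaluating at i = 7 gives x_7 = -47.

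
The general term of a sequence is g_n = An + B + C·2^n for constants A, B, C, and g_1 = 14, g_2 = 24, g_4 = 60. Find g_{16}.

131172

At n = 1, 2, 4: A + B + 2C = 14; 2A + B + 4C = 24; 4A + B + 16C = 60.
Subtracting the first from the second: A + 2C = 10.
Subtracting the second from the third: 2A + 12C = 36.
Solving: C = 2, A = 6, then B = 4.
Hence g_{16} = 6·16 + 4 + 2·65536 = 131172.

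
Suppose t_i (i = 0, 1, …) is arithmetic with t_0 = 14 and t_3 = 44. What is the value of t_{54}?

Common difference d = (44 - 14) / (3 - 0) = 10.
t_i = 14 + (i - 0)·10.
t_{54} = 14 + 54·10 = 554.

554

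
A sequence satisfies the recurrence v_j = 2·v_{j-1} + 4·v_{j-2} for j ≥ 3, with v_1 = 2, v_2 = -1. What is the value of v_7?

Step forward from the initial values:
v_3 = 6; v_4 = 8; v_5 = 40; v_6 = 112; v_7 = 384.

384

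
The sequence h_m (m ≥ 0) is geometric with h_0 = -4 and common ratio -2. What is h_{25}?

134217728

h_m = (-4)·(-2)^(m-0).
h_{25} = (-4)·(-2)^25 = 134217728.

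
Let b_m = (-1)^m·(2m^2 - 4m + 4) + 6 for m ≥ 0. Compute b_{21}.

(-1)^21 = -1; 2m^2 - 4m + 4 at m=21 is 802; so b_{21} = -796.

-796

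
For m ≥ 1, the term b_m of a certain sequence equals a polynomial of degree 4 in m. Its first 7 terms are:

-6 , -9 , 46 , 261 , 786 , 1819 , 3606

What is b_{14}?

67971

1st diffs: -3, 55, 215, 525, 1033, 1787.
2nd diffs: 58, 160, 310, 508, 754.
3rd diffs: 102, 150, 198, 246.
4th diffs: 48, 48, 48 (constant).
Newton forward-difference form: b_m = -6 + (-3)·C(m-1,1) + 58·C(m-1,2) + 102·C(m-1,3) + 48·C(m-1,4).
At m = 14: m-1 = 13, so b_{14} = -6 - 39 + 4524 + 29172 + 34320 = 67971.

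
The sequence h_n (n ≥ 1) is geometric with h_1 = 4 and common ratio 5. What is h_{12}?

h_n = 4·5^(n-1).
h_{12} = 4·5^11 = 195312500.

195312500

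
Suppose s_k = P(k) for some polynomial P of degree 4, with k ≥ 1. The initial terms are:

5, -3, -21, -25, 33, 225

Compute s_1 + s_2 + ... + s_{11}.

1st diffs: -8, -18, -4, 58, 192.
2nd diffs: -10, 14, 62, 134.
3rd diffs: 24, 48, 72.
4th diffs: 24, 24 (constant).
Newton forward-difference form: s_k = 5 + (-8)·C(k-1,1) + (-10)·C(k-1,2) + 24·C(k-1,3) + 24·C(k-1,4).
Continuing: …, 647, 1419, 2685, 4613, …, s_{11} = 7395.
Summing k = 1..11 (11 terms) gives 16973.

16973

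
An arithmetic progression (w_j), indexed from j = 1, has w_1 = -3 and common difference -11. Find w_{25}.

-267

w_j = -3 + (j - 1)·(-11).
w_{25} = -3 + 24·(-11) = -267.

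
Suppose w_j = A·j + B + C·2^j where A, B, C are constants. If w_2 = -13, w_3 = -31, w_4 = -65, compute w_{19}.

Plug in j = 2, 3, 4: 2A + B + 4C = -13; 3A + B + 8C = -31; 4A + B + 16C = -65.
Subtracting the first from the second: A + 4C = -18.
Subtracting the second from the third: A + 8C = -34.
Solving: C = -4, A = -2, then B = 7.
Therefore w_{19} = -38 + 7 + (-4)·524288 = -2097183.

-2097183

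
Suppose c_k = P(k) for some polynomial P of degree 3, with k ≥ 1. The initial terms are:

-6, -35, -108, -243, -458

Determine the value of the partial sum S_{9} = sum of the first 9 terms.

1st diffs: -29, -73, -135, -215.
2nd diffs: -44, -62, -80.
3rd diffs: -18, -18 (constant).
Newton forward-difference form: c_k = -6 + (-29)·C(k-1,1) + (-44)·C(k-1,2) + (-18)·C(k-1,3).
Continuing: -771, -1200, -1763, -2478.
Summing k = 1..9 (9 terms) gives -7062.

-7062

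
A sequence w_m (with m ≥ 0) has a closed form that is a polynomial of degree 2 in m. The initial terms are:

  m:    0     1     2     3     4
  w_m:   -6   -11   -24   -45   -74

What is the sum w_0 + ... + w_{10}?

-1661

1st diffs: -5, -13, -21, -29.
2nd diffs: -8, -8, -8 (constant).
Newton forward-difference form: w_m = -6 + (-5)·C(m,1) + (-8)·C(m,2).
Continuing: …, -111, -156, -209, -270, …, w_{10} = -416.
Summing m = 0..10 (11 terms) gives -1661.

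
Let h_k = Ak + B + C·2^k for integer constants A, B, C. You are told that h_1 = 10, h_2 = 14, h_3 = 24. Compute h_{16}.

196582

Plug in k = 1, 2, 3: A + B + 2C = 10; 2A + B + 4C = 14; 3A + B + 8C = 24.
Subtracting the first from the second: A + 2C = 4.
Subtracting the second from the third: A + 4C = 10.
Solving: C = 3, A = -2, then B = 6.
So h_k = -2·k + 6 + 3·2^k; at k=16 this is 196582.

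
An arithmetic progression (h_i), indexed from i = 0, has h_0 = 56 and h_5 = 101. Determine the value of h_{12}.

164

Common difference d = (101 - 56) / (5 - 0) = 9.
h_i = 56 + (i - 0)·9.
h_{12} = 56 + 12·9 = 164.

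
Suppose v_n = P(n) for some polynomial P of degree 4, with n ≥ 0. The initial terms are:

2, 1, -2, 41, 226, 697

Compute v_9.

10001

1st diffs: -1, -3, 43, 185, 471.
2nd diffs: -2, 46, 142, 286.
3rd diffs: 48, 96, 144.
4th diffs: 48, 48 (constant).
Newton forward-difference form: v_n = 2 + (-1)·C(n,1) + (-2)·C(n,2) + 48·C(n,3) + 48·C(n,4).
At n = 9: n = 9, so v_9 = 2 - 9 - 72 + 4032 + 6048 = 10001.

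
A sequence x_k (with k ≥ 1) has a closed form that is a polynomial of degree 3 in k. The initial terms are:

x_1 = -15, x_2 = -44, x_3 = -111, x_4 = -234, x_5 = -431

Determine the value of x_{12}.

-5394

1st diffs: -29, -67, -123, -197.
2nd diffs: -38, -56, -74.
3rd diffs: -18, -18 (constant).
Newton forward-difference form: x_k = -15 + (-29)·C(k-1,1) + (-38)·C(k-1,2) + (-18)·C(k-1,3).
At k = 12: k-1 = 11, so x_{12} = -15 - 319 - 2090 - 2970 = -5394.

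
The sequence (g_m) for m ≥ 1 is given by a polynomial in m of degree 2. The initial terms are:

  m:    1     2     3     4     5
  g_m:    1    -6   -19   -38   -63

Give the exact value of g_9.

-223

1st diffs: -7, -13, -19, -25.
2nd diffs: -6, -6, -6 (constant).
Newton forward-difference form: g_m = 1 + (-7)·C(m-1,1) + (-6)·C(m-1,2).
At m = 9: m-1 = 8, so g_9 = 1 - 56 - 168 = -223.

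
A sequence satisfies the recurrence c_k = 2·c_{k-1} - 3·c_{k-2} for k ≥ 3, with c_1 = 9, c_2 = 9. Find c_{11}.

-2169

Compute successive terms:
c_3 = -9  c_4 = -45  c_5 = -63  c_6 = 9  c_7 = 207  c_8 = 387  c_9 = 153  c_{10} = -855  c_{11} = -2169.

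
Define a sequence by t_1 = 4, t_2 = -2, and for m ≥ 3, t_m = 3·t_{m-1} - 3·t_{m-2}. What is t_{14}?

-1458

Applying the relation repeatedly:
t_3 = -18;  t_4 = -48;  t_5 = -90;  …;  t_{11} = 2430;  t_{12} = 3402;  t_{13} = 2916;  t_{14} = -1458.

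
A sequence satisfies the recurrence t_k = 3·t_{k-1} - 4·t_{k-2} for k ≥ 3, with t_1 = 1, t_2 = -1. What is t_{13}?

Step forward from the initial values:
t_3 = -7; t_4 = -17; t_5 = -23; …; t_{10} = 287; t_{11} = -967; t_{12} = -4049; t_{13} = -8279.

-8279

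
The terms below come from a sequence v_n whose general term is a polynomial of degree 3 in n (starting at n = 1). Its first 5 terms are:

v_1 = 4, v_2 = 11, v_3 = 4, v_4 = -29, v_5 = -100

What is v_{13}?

-3476

1st diffs: 7, -7, -33, -71.
2nd diffs: -14, -26, -38.
3rd diffs: -12, -12 (constant).
Newton forward-difference form: v_n = 4 + 7·C(n-1,1) + (-14)·C(n-1,2) + (-12)·C(n-1,3).
At n = 13: n-1 = 12, so v_{13} = 4 + 84 - 924 - 2640 = -3476.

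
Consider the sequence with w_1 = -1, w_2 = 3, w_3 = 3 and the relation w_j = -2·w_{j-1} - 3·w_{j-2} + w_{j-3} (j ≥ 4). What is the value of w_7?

w_4 = -16  w_5 = 26  w_6 = -1  w_7 = -92.

-92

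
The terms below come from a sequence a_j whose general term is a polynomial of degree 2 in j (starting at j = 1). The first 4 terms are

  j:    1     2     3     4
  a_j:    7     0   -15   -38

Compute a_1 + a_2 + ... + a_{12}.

-2138

1st diffs: -7, -15, -23.
2nd diffs: -8, -8 (constant).
Newton forward-difference form: a_j = 7 + (-7)·C(j-1,1) + (-8)·C(j-1,2).
Continuing: …, -69, -108, -155, -210, …, a_{12} = -510.
Summing j = 1..12 (12 terms) gives -2138.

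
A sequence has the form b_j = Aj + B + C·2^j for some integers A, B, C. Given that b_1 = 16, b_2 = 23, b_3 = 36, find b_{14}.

49175

At j = 1, 2, 3: A + B + 2C = 16; 2A + B + 4C = 23; 3A + B + 8C = 36.
Subtracting the first from the second: A + 2C = 7.
Subtracting the second from the third: A + 4C = 13.
Solving: C = 3, A = 1, then B = 9.
Hence b_{14} = 1·14 + 9 + 3·16384 = 49175.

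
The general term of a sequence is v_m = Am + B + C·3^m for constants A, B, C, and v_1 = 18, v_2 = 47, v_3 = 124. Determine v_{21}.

41841412918

The three given values yield: A + B + 3C = 18; 2A + B + 9C = 47; 3A + B + 27C = 124.
Subtracting the first from the second: A + 6C = 29.
Subtracting the second from the third: A + 18C = 77.
Solving: C = 4, A = 5, then B = 1.
Therefore v_{21} = 105 + 1 + 4·10460353203 = 41841412918.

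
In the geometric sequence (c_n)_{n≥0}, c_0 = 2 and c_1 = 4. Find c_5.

Common ratio r = 2.
c_n = 2·2^(n-0).
c_5 = 2·2^5 = 64.

64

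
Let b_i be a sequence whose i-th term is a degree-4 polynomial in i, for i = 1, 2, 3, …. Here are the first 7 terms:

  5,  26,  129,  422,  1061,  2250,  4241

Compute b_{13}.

53189

1st diffs: 21, 103, 293, 639, 1189, 1991.
2nd diffs: 82, 190, 346, 550, 802.
3rd diffs: 108, 156, 204, 252.
4th diffs: 48, 48, 48 (constant).
Newton forward-difference form: b_i = 5 + 21·C(i-1,1) + 82·C(i-1,2) + 108·C(i-1,3) + 48·C(i-1,4).
At i = 13: i-1 = 12, so b_{13} = 5 + 252 + 5412 + 23760 + 23760 = 53189.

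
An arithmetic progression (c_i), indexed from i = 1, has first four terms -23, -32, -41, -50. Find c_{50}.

-464

Common difference d = -9.
c_i = -23 + (i - 1)·(-9).
c_{50} = -23 + 49·(-9) = -464.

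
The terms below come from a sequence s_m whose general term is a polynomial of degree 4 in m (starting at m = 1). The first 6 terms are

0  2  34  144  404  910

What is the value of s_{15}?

1st diffs: 2, 32, 110, 260, 506.
2nd diffs: 30, 78, 150, 246.
3rd diffs: 48, 72, 96.
4th diffs: 24, 24 (constant).
So s_m = m^4 - 2m^3 + 2m^2 - 5m + 4.
Evaluating at m = 15 gives s_{15} = 44254.

44254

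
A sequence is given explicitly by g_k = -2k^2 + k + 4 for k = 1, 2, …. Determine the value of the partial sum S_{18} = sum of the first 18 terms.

Over k = 1..18: Σk = 171, Σk² = 2109.
Total = (-2)·2109 + (1)·171 + (4)·18 = -3975.

-3975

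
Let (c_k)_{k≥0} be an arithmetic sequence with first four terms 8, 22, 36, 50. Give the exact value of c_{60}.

Common difference d = 14.
c_k = 8 + (k - 0)·14.
c_{60} = 8 + 60·14 = 848.

848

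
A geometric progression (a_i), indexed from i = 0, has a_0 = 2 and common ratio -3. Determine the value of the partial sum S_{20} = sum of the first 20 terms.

a_i = 2·(-3)^(i-0).
S = 2·((-3)^20 - 1)/(-3 - 1) = 2·(3486784401 - 1)/(-4) = -1743392200.

-1743392200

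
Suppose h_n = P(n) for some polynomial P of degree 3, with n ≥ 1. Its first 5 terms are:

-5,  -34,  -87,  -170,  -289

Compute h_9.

1st diffs: -29, -53, -83, -119.
2nd diffs: -24, -30, -36.
3rd diffs: -6, -6 (constant).
Newton forward-difference form: h_n = -5 + (-29)·C(n-1,1) + (-24)·C(n-1,2) + (-6)·C(n-1,3).
At n = 9: n-1 = 8, so h_9 = -5 - 232 - 672 - 336 = -1245.

-1245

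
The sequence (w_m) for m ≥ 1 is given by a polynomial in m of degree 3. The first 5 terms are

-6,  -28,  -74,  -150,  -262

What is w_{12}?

-2558

1st diffs: -22, -46, -76, -112.
2nd diffs: -24, -30, -36.
3rd diffs: -6, -6 (constant).
So w_m = -m^3 - 6m^2 + 3m - 2.
Evaluating at m = 12 gives w_{12} = -2558.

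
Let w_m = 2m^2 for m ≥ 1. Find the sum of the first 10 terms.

770

Over m = 1..10: Σm = 55, Σm² = 385.
Total = (2)·385 = 770.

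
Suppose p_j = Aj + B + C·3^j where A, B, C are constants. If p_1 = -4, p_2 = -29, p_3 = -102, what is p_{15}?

Write the equations: A + B + 3C = -4; 2A + B + 9C = -29; 3A + B + 27C = -102.
Subtracting the first from the second: A + 6C = -25.
Subtracting the second from the third: A + 18C = -73.
Solving: C = -4, A = -1, then B = 9.
Hence p_{15} = -1·15 + 9 + (-4)·14348907 = -57395634.

-57395634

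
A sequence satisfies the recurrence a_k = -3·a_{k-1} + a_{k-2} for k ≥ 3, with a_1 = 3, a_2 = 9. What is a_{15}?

a_3 = -24, a_4 = 81, a_5 = -267, …, a_{12} = 1144818, a_{13} = -3781077, a_{14} = 12488049, a_{15} = -41245224.

-41245224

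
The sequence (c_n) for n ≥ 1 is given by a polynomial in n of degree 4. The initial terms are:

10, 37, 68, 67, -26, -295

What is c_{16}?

1st diffs: 27, 31, -1, -93, -269.
2nd diffs: 4, -32, -92, -176.
3rd diffs: -36, -60, -84.
4th diffs: -24, -24 (constant).
Newton forward-difference form: c_n = 10 + 27·C(n-1,1) + 4·C(n-1,2) + (-36)·C(n-1,3) + (-24)·C(n-1,4).
At n = 16: n-1 = 15, so c_{16} = 10 + 405 + 420 - 16380 - 32760 = -48305.

-48305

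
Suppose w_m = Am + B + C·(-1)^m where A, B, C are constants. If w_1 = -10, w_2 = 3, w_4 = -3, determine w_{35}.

Write the equations: A + B - C = -10; 2A + B + C = 3; 4A + B + C = -3.
Subtracting the first from the second: A + 2C = 13.
Subtracting the second from the third: 2A = -6.
Solving: C = 8, A = -3, then B = 1.
Hence w_{35} = -3·35 + 1 + 8·(-1) = -112.

-112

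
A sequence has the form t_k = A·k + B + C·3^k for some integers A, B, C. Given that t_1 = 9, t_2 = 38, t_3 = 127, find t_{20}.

Write the equations: A + B + 3C = 9; 2A + B + 9C = 38; 3A + B + 27C = 127.
Subtracting the first from the second: A + 6C = 29.
Subtracting the second from the third: A + 18C = 89.
Solving: C = 5, A = -1, then B = -5.
Hence t_{20} = -1·20 + (-5) + 5·3486784401 = 17433921980.

17433921980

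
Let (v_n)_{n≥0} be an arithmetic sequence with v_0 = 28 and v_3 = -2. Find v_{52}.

Common difference d = (-2 - 28) / (3 - 0) = -10.
v_n = 28 + (n - 0)·(-10).
v_{52} = 28 + 52·(-10) = -492.

-492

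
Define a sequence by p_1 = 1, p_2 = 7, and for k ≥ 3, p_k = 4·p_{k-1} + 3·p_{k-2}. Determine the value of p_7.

Applying the relation repeatedly:
p_3 = 31;  p_4 = 145;  p_5 = 673;  p_6 = 3127;  p_7 = 14527.

14527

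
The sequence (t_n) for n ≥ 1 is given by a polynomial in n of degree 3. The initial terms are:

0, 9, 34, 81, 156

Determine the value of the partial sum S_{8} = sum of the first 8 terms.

1568

1st diffs: 9, 25, 47, 75.
2nd diffs: 16, 22, 28.
3rd diffs: 6, 6 (constant).
So t_n = n^3 + 2n^2 - 4n + 1.
Continuing: 265, 414, 609.
Summing n = 1..8 (8 terms) gives 1568.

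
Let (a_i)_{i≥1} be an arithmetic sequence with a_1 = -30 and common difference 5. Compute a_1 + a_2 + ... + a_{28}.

1050

a_i = -30 + (i - 1)·5.
a_{28} = 105; S = 28·(-30 + 105)/2 = 1050.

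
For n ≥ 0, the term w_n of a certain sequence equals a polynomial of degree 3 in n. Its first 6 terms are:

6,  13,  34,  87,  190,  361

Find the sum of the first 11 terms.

1st diffs: 7, 21, 53, 103, 171.
2nd diffs: 14, 32, 50, 68.
3rd diffs: 18, 18, 18 (constant).
Newton forward-difference form: w_n = 6 + 7·C(n,1) + 14·C(n,2) + 18·C(n,3).
Continuing: …, 618, 979, 1462, 2085, …, w_{10} = 2866.
Summing n = 0..10 (11 terms) gives 8701.

8701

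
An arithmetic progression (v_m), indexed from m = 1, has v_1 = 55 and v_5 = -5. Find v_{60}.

Common difference d = (-5 - 55) / (5 - 1) = -15.
v_m = 55 + (m - 1)·(-15).
v_{60} = 55 + 59·(-15) = -830.

-830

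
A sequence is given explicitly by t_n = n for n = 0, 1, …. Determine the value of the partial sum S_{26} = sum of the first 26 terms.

Over n = 0..25: Σn = 325.
Total = (1)·325 = 325.

325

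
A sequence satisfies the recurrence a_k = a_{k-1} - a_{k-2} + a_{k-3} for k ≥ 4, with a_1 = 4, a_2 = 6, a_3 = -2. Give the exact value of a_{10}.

Compute successive terms:
a_4 = -4  a_5 = 4  a_6 = 6  a_7 = -2  a_8 = -4  a_9 = 4  a_{10} = 6.

6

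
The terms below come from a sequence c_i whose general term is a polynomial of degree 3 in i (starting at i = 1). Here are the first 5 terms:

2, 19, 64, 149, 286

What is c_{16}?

1st diffs: 17, 45, 85, 137.
2nd diffs: 28, 40, 52.
3rd diffs: 12, 12 (constant).
Newton forward-difference form: c_i = 2 + 17·C(i-1,1) + 28·C(i-1,2) + 12·C(i-1,3).
At i = 16: i-1 = 15, so c_{16} = 2 + 255 + 2940 + 5460 = 8657.

8657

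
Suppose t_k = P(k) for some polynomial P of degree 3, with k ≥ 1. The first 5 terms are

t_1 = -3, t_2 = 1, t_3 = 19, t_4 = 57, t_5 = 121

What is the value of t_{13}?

2289

1st diffs: 4, 18, 38, 64.
2nd diffs: 14, 20, 26.
3rd diffs: 6, 6 (constant).
So t_k = k^3 + k^2 - 6k + 1.
Evaluating at k = 13 gives t_{13} = 2289.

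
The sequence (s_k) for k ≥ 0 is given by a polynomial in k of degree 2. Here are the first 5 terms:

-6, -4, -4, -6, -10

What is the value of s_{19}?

1st diffs: 2, 0, -2, -4.
2nd diffs: -2, -2, -2 (constant).
Newton forward-difference form: s_k = -6 + 2·C(k,1) + (-2)·C(k,2).
At k = 19: k = 19, so s_{19} = -6 + 38 - 342 = -310.

-310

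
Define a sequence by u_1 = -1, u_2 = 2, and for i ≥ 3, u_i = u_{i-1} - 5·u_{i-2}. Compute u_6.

-23

Step forward from the initial values:
u_3 = 7  u_4 = -3  u_5 = -38  u_6 = -23.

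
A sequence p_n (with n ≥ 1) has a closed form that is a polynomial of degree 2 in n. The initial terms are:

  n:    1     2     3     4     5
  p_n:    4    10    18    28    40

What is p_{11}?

1st diffs: 6, 8, 10, 12.
2nd diffs: 2, 2, 2 (constant).
Newton forward-difference form: p_n = 4 + 6·C(n-1,1) + 2·C(n-1,2).
At n = 11: n-1 = 10, so p_{11} = 4 + 60 + 90 = 154.

154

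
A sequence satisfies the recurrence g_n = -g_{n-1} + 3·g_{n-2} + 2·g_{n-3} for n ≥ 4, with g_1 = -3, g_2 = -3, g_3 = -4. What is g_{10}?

Compute successive terms:
g_4 = -11, g_5 = -7, g_6 = -34, g_7 = -9, g_8 = -107, g_9 = 12, g_{10} = -351.

-351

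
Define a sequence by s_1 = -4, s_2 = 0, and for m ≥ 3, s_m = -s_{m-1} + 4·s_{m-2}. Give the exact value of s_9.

s_3 = -16, s_4 = 16, s_5 = -80, s_6 = 144, s_7 = -464, s_8 = 1040, s_9 = -2896.

-2896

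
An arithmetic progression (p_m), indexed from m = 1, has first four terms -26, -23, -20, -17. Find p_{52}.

Common difference d = 3.
p_m = -26 + (m - 1)·3.
p_{52} = -26 + 51·3 = 127.

127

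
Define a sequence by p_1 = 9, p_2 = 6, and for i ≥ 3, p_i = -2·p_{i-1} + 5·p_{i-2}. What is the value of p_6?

-654

Step forward from the initial values:
p_3 = 33; p_4 = -36; p_5 = 237; p_6 = -654.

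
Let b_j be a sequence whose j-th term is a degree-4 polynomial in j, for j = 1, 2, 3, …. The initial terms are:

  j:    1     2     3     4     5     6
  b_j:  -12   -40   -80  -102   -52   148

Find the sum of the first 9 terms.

4680

1st diffs: -28, -40, -22, 50, 200.
2nd diffs: -12, 18, 72, 150.
3rd diffs: 30, 54, 78.
4th diffs: 24, 24 (constant).
Newton forward-difference form: b_j = -12 + (-28)·C(j-1,1) + (-12)·C(j-1,2) + 30·C(j-1,3) + 24·C(j-1,4).
Continuing: 600, 1430, 2788.
Summing j = 1..9 (9 terms) gives 4680.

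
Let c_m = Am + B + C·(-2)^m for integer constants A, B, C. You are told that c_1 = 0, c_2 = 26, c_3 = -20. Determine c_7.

-492

Plug in m = 1, 2, 3: A + B - 2C = 0; 2A + B + 4C = 26; 3A + B - 8C = -20.
Subtracting the first from the second: A + 6C = 26.
Subtracting the second from the third: A - 12C = -46.
Solving: C = 4, A = 2, then B = 6.
So c_m = 2·m + 6 + 4·(-2)^m; at m=7 this is -492.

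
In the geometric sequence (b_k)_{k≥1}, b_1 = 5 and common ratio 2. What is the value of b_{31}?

b_k = 5·2^(k-1).
b_{31} = 5·2^30 = 5368709120.

5368709120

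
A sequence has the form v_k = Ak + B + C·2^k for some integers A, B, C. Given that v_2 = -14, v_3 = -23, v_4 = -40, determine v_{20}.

-2097176

Plug in k = 2, 3, 4: 2A + B + 4C = -14; 3A + B + 8C = -23; 4A + B + 16C = -40.
Subtracting the first from the second: A + 4C = -9.
Subtracting the second from the third: A + 8C = -17.
Solving: C = -2, A = -1, then B = -4.
Therefore v_{20} = -20 + (-4) + (-2)·1048576 = -2097176.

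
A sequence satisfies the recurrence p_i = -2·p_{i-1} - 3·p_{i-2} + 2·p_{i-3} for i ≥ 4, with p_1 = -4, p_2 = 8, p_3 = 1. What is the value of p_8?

726

Iterate the recurrence:
p_4 = -34  p_5 = 81  p_6 = -58  p_7 = -195  p_8 = 726.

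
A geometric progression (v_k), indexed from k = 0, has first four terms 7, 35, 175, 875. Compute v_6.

109375

Common ratio r = 5.
v_k = 7·5^(k-0).
v_6 = 7·5^6 = 109375.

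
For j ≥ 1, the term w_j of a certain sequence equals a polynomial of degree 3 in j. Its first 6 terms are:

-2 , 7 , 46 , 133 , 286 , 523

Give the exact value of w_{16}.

11473

1st diffs: 9, 39, 87, 153, 237.
2nd diffs: 30, 48, 66, 84.
3rd diffs: 18, 18, 18 (constant).
Newton forward-difference form: w_j = -2 + 9·C(j-1,1) + 30·C(j-1,2) + 18·C(j-1,3).
At j = 16: j-1 = 15, so w_{16} = -2 + 135 + 3150 + 8190 = 11473.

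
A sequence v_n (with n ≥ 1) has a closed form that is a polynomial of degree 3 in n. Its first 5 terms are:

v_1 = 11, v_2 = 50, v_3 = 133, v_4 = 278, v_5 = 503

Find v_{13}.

1st diffs: 39, 83, 145, 225.
2nd diffs: 44, 62, 80.
3rd diffs: 18, 18 (constant).
So v_n = 3n^3 + 4n^2 + 6n - 2.
Evaluating at n = 13 gives v_{13} = 7343.

7343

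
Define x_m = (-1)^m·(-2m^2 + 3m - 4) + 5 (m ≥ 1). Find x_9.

144

(-1)^9 = -1; -2m^2 + 3m - 4 at m=9 is -139; so x_9 = 144.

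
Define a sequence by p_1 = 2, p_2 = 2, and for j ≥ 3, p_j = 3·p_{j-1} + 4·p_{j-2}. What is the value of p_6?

818

Step forward from the initial values:
p_3 = 14, p_4 = 50, p_5 = 206, p_6 = 818.
(Characteristic roots are 4 and -1.)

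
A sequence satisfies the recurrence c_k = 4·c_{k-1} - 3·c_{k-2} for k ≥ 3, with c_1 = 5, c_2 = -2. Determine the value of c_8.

-7646

Compute successive terms:
c_3 = -23  c_4 = -86  c_5 = -275  c_6 = -842  c_7 = -2543  c_8 = -7646.
(Characteristic roots are 3 and 1.)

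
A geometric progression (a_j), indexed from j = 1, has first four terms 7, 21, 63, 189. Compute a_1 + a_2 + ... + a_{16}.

150663520

Common ratio r = 3.
a_j = 7·3^(j-1).
S = 7·(3^16 - 1)/(3 - 1) = 7·(43046721 - 1)/(2) = 150663520.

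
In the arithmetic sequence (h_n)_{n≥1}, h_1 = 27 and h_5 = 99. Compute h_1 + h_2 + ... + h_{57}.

30267

Common difference d = (99 - 27) / (5 - 1) = 18.
h_n = 27 + (n - 1)·18.
h_{57} = 1035; S = 57·(27 + 1035)/2 = 30267.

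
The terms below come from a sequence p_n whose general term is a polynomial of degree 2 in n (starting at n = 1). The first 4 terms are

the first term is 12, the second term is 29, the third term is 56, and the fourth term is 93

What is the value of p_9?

428

1st diffs: 17, 27, 37.
2nd diffs: 10, 10 (constant).
Newton forward-difference form: p_n = 12 + 17·C(n-1,1) + 10·C(n-1,2).
At n = 9: n-1 = 8, so p_9 = 12 + 136 + 280 = 428.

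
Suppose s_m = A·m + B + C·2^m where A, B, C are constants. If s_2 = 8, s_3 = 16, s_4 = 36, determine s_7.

At m = 2, 3, 4: 2A + B + 4C = 8; 3A + B + 8C = 16; 4A + B + 16C = 36.
Subtracting the first from the second: A + 4C = 8.
Subtracting the second from the third: A + 8C = 20.
Solving: C = 3, A = -4, then B = 4.
Hence s_7 = -4·7 + 4 + 3·128 = 360.

360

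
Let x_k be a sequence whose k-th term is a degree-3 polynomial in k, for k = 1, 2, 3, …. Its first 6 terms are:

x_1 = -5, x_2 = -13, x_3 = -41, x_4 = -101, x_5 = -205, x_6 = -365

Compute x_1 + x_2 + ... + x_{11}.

1st diffs: -8, -28, -60, -104, -160.
2nd diffs: -20, -32, -44, -56.
3rd diffs: -12, -12, -12 (constant).
Newton forward-difference form: x_k = -5 + (-8)·C(k-1,1) + (-20)·C(k-1,2) + (-12)·C(k-1,3).
Continuing: …, -593, -901, -1301, -1805, …, x_{11} = -2425.
Summing k = 1..11 (11 terms) gives -7755.

-7755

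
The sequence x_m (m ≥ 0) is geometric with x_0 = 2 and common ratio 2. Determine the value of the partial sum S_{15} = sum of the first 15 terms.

65534

x_m = 2·2^(m-0).
S = 2·(2^15 - 1)/(2 - 1) = 2·(32768 - 1)/(1) = 65534.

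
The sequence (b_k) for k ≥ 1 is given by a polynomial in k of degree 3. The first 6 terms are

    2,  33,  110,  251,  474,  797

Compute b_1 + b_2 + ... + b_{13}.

28470

1st diffs: 31, 77, 141, 223, 323.
2nd diffs: 46, 64, 82, 100.
3rd diffs: 18, 18, 18 (constant).
Newton forward-difference form: b_k = 2 + 31·C(k-1,1) + 46·C(k-1,2) + 18·C(k-1,3).
Continuing: …, 1238, 1815, 2546, 3449, …, b_{13} = 7370.
Summing k = 1..13 (13 terms) gives 28470.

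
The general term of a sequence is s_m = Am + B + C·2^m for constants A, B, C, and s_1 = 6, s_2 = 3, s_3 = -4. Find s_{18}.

Write the equations: A + B + 2C = 6; 2A + B + 4C = 3; 3A + B + 8C = -4.
Subtracting the first from the second: A + 2C = -3.
Subtracting the second from the third: A + 4C = -7.
Solving: C = -2, A = 1, then B = 9.
Therefore s_{18} = 18 + 9 + (-2)·262144 = -524261.

-524261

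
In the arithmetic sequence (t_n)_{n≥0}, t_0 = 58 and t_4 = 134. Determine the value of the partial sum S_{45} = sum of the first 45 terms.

21420

Common difference d = (134 - 58) / (4 - 0) = 19.
t_n = 58 + (n - 0)·19.
t_{44} = 894; S = 45·(58 + 894)/2 = 21420.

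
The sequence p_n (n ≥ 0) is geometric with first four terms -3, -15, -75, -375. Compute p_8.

-1171875

Common ratio r = 5.
p_n = (-3)·5^(n-0).
p_8 = (-3)·5^8 = -1171875.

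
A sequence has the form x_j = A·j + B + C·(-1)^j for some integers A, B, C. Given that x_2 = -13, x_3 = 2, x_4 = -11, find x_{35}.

At j = 2, 3, 4: 2A + B + C = -13; 3A + B - C = 2; 4A + B + C = -11.
Subtracting the first from the second: A - 2C = 15.
Subtracting the second from the third: A + 2C = -13.
Solving: C = -7, A = 1, then B = -8.
So x_j = 1·j + (-8) + (-7)·(-1)^j; at j=35 this is 34.

34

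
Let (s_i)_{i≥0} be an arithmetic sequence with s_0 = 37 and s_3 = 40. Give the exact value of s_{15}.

Common difference d = (40 - 37) / (3 - 0) = 1.
s_i = 37 + (i - 0)·1.
s_{15} = 37 + 15·1 = 52.

52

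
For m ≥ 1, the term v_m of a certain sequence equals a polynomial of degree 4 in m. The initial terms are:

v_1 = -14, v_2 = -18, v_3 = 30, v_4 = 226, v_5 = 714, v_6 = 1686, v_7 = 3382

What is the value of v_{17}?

1st diffs: -4, 48, 196, 488, 972, 1696.
2nd diffs: 52, 148, 292, 484, 724.
3rd diffs: 96, 144, 192, 240.
4th diffs: 48, 48, 48 (constant).
Newton forward-difference form: v_m = -14 + (-4)·C(m-1,1) + 52·C(m-1,2) + 96·C(m-1,3) + 48·C(m-1,4).
At m = 17: m-1 = 16, so v_{17} = -14 - 64 + 6240 + 53760 + 87360 = 147282.

147282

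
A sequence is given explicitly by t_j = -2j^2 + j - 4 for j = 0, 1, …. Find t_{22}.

-950

t_{22} = -2·22^2 + 1·22 - 4 = -950.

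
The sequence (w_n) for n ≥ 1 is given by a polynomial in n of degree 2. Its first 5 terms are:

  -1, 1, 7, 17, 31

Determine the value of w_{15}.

1st diffs: 2, 6, 10, 14.
2nd diffs: 4, 4, 4 (constant).
Newton forward-difference form: w_n = -1 + 2·C(n-1,1) + 4·C(n-1,2).
At n = 15: n-1 = 14, so w_{15} = -1 + 28 + 364 = 391.

391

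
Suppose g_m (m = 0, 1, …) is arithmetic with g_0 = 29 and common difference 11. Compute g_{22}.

g_m = 29 + (m - 0)·11.
g_{22} = 29 + 22·11 = 271.

271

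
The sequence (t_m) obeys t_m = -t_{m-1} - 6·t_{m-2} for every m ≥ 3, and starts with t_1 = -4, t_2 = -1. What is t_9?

-1235

Applying the relation repeatedly:
t_3 = 25;  t_4 = -19;  t_5 = -131;  t_6 = 245;  t_7 = 541;  t_8 = -2011;  t_9 = -1235.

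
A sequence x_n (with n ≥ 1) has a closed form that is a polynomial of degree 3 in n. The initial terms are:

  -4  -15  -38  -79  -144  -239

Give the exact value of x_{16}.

1st diffs: -11, -23, -41, -65, -95.
2nd diffs: -12, -18, -24, -30.
3rd diffs: -6, -6, -6 (constant).
So x_n = -n^3 - 4n + 1.
Evaluating at n = 16 gives x_{16} = -4159.

-4159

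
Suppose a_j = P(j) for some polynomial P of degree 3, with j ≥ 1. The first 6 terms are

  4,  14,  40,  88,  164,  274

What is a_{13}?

2500

1st diffs: 10, 26, 48, 76, 110.
2nd diffs: 16, 22, 28, 34.
3rd diffs: 6, 6, 6 (constant).
Newton forward-difference form: a_j = 4 + 10·C(j-1,1) + 16·C(j-1,2) + 6·C(j-1,3).
At j = 13: j-1 = 12, so a_{13} = 4 + 120 + 1056 + 1320 = 2500.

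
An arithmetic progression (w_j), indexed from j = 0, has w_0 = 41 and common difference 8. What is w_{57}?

497

w_j = 41 + (j - 0)·8.
w_{57} = 41 + 57·8 = 497.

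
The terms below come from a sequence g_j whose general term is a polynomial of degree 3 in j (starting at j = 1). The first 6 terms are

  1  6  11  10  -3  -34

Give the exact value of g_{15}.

-2113

1st diffs: 5, 5, -1, -13, -31.
2nd diffs: 0, -6, -12, -18.
3rd diffs: -6, -6, -6 (constant).
Newton forward-difference form: g_j = 1 + 5·C(j-1,1) + (-6)·C(j-1,3).
At j = 15: j-1 = 14, so g_{15} = 1 + 70 - 2184 = -2113.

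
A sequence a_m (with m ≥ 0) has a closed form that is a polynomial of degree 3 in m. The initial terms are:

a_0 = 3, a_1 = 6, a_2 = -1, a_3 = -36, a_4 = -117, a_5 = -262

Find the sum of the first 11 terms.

-7392

1st diffs: 3, -7, -35, -81, -145.
2nd diffs: -10, -28, -46, -64.
3rd diffs: -18, -18, -18 (constant).
Newton forward-difference form: a_m = 3 + 3·C(m,1) + (-10)·C(m,2) + (-18)·C(m,3).
Continuing: …, -489, -816, -1261, -1842, …, a_{10} = -2577.
Summing m = 0..10 (11 terms) gives -7392.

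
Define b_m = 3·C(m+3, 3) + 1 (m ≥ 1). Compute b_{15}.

C(18, 3) = 816, so b_{15} = 2449.

2449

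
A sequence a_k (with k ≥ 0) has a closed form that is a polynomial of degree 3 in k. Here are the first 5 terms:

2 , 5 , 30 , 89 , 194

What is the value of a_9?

1829

1st diffs: 3, 25, 59, 105.
2nd diffs: 22, 34, 46.
3rd diffs: 12, 12 (constant).
Newton forward-difference form: a_k = 2 + 3·C(k,1) + 22·C(k,2) + 12·C(k,3).
At k = 9: k = 9, so a_9 = 2 + 27 + 792 + 1008 = 1829.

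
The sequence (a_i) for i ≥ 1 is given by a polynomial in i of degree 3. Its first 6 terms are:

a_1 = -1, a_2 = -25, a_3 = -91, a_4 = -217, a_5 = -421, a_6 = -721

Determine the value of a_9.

-2377

1st diffs: -24, -66, -126, -204, -300.
2nd diffs: -42, -60, -78, -96.
3rd diffs: -18, -18, -18 (constant).
So a_i = -3i^3 - 3i^2 + 6i - 1.
Evaluating at i = 9 gives a_9 = -2377.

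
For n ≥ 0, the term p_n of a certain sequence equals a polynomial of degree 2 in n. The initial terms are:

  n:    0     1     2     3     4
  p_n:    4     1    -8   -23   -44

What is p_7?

-143

1st diffs: -3, -9, -15, -21.
2nd diffs: -6, -6, -6 (constant).
Newton forward-difference form: p_n = 4 + (-3)·C(n,1) + (-6)·C(n,2).
At n = 7: n = 7, so p_7 = 4 - 21 - 126 = -143.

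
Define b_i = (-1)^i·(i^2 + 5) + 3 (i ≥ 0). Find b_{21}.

-443

(-1)^21 = -1; i^2 + 5 at i=21 is 446; so b_{21} = -443.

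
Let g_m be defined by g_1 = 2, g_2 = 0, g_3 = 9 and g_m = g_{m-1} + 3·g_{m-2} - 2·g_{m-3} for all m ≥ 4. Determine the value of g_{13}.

g_4 = 5;  g_5 = 32;  g_6 = 29;  g_7 = 115;  g_8 = 138;  g_9 = 425;  g_{10} = 609;  g_{11} = 1608;  g_{12} = 2585;  g_{13} = 6191.

6191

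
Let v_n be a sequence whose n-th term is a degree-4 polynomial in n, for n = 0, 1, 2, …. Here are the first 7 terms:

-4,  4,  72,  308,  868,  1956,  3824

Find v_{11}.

1st diffs: 8, 68, 236, 560, 1088, 1868.
2nd diffs: 60, 168, 324, 528, 780.
3rd diffs: 108, 156, 204, 252.
4th diffs: 48, 48, 48 (constant).
Newton forward-difference form: v_n = -4 + 8·C(n,1) + 60·C(n,2) + 108·C(n,3) + 48·C(n,4).
At n = 11: n = 11, so v_{11} = -4 + 88 + 3300 + 17820 + 15840 = 37044.

37044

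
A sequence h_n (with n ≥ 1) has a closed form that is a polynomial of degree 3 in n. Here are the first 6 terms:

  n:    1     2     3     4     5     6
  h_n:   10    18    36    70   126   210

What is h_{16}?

1st diffs: 8, 18, 34, 56, 84.
2nd diffs: 10, 16, 22, 28.
3rd diffs: 6, 6, 6 (constant).
So h_n = n^3 - n^2 + 4n + 6.
Evaluating at n = 16 gives h_{16} = 3910.

3910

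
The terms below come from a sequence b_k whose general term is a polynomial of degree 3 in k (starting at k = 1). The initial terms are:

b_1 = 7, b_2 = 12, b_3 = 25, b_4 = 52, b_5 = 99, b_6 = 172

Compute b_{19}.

1st diffs: 5, 13, 27, 47, 73.
2nd diffs: 8, 14, 20, 26.
3rd diffs: 6, 6, 6 (constant).
Newton forward-difference form: b_k = 7 + 5·C(k-1,1) + 8·C(k-1,2) + 6·C(k-1,3).
At k = 19: k-1 = 18, so b_{19} = 7 + 90 + 1224 + 4896 = 6217.

6217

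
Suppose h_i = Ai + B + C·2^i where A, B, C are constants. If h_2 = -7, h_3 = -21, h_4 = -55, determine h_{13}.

The three given values yield: 2A + B + 4C = -7; 3A + B + 8C = -21; 4A + B + 16C = -55.
Subtracting the first from the second: A + 4C = -14.
Subtracting the second from the third: A + 8C = -34.
Solving: C = -5, A = 6, then B = 1.
So h_i = 6·i + 1 + (-5)·2^i; at i=13 this is -40881.

-40881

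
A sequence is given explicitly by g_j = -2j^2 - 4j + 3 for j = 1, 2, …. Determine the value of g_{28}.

g_{28} = -2·28^2 - 4·28 + 3 = -1677.

-1677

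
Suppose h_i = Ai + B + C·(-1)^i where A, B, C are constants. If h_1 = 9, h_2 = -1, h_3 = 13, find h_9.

25

The three given values yield: A + B - C = 9; 2A + B + C = -1; 3A + B - C = 13.
Subtracting the first from the second: A + 2C = -10.
Subtracting the second from the third: A - 2C = 14.
Solving: C = -6, A = 2, then B = 1.
So h_i = 2·i + 1 + (-6)·(-1)^i; at i=9 this is 25.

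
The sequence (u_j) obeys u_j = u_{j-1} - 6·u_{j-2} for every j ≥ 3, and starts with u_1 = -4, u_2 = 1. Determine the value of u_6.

-245

Compute successive terms:
u_3 = 25, u_4 = 19, u_5 = -131, u_6 = -245.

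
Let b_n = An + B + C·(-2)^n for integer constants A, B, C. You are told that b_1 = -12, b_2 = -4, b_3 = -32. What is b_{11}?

At n = 1, 2, 3: A + B - 2C = -12; 2A + B + 4C = -4; 3A + B - 8C = -32.
Subtracting the first from the second: A + 6C = 8.
Subtracting the second from the third: A - 12C = -28.
Solving: C = 2, A = -4, then B = -4.
Therefore b_{11} = -44 + (-4) + 2·(-2048) = -4144.

-4144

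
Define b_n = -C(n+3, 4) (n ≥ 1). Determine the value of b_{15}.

-3060

C(18, 4) = 3060, so b_{15} = -3060.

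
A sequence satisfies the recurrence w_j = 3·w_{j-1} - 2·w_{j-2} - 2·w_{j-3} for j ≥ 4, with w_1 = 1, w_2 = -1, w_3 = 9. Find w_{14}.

-19829

Step forward from the initial values:
w_4 = 27;  w_5 = 65;  w_6 = 123;  …;  w_{11} = -3095;  w_{12} = -7197;  w_{13} = -13471;  w_{14} = -19829.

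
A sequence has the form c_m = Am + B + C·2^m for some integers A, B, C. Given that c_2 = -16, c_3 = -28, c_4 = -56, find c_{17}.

Write the equations: 2A + B + 4C = -16; 3A + B + 8C = -28; 4A + B + 16C = -56.
Subtracting the first from the second: A + 4C = -12.
Subtracting the second from the third: A + 8C = -28.
Solving: C = -4, A = 4, then B = -8.
So c_m = 4·m + (-8) + (-4)·2^m; at m=17 this is -524228.

-524228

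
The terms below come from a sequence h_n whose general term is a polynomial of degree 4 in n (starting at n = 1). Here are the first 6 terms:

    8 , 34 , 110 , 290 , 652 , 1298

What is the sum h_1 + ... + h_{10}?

1st diffs: 26, 76, 180, 362, 646.
2nd diffs: 50, 104, 182, 284.
3rd diffs: 54, 78, 102.
4th diffs: 24, 24 (constant).
So h_n = n^4 - n^3 + 6n^2 + 2.
Continuing: 2354, 3970, 6320, 9602.
Summing n = 1..10 (10 terms) gives 24638.

24638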